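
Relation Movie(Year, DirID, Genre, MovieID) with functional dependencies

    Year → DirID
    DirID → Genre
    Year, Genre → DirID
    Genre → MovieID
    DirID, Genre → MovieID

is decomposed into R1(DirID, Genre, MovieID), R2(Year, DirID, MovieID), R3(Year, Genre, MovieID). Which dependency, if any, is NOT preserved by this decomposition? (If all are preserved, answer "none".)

none

Year → DirID lies within R2.
DirID → Genre lies within R1.
Year, Genre → DirID: restricted closure across fragments reaches DirID.
Genre → MovieID lies within R1.
DirID, Genre → MovieID lies within R1.
Every dependency is enforceable on the fragments, so the decomposition is dependency-preserving.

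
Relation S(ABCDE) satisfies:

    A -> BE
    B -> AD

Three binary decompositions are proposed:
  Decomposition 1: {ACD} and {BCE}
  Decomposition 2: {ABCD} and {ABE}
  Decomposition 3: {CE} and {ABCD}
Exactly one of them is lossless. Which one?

Decomposition 2

Decomposition 1: common = {C}, closure = {C} → lossy.
Decomposition 2: common = {AB}, closure = {ABDE} → lossless.
Decomposition 3: common = {C}, closure = {C} → lossy.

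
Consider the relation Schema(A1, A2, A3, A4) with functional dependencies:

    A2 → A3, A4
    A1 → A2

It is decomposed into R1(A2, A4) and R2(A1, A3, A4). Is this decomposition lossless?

Common attributes: R1 ∩ R2 = {A4}.
No dependency enlarges {A4}, so (A4)⁺ = {A4}.
The closure contains neither all of R1 = {A2, A4} nor all of R2 = {A1, A3, A4}, so the common attributes are not a superkey of either fragment. The join is lossy.

No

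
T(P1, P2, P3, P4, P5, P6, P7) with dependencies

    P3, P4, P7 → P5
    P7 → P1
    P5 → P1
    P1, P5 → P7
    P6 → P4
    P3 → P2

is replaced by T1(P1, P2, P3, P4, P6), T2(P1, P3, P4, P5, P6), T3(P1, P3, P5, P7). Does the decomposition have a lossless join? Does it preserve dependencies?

Lossless test (chase): Rows 2 and 3 agree on P1, P5; apply P1, P5→P7 and equate their P7 entries. Rows 1 and 2 agree on P3; apply P3→P2 and equate their P2 entries. Rows 1 and 3 agree on P3; apply P3→P2 and equate their P2 entries. Row 2 is now all distinguished symbols — the join is lossless.
Dependency preservation: the restricted closure of {P3, P4, P7} across the fragments never reaches {P5}, so P3, P4, P7 → P5 cannot be enforced without a join — not preserved.

lossless but not dependency-preserving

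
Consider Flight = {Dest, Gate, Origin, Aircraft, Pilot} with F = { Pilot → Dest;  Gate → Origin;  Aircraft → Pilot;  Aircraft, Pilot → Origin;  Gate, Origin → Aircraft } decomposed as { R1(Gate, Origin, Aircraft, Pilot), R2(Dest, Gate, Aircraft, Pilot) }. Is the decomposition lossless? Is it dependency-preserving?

Lossless test: (Gate, Aircraft, Pilot)⁺ = {Dest, Gate, Origin, Aircraft, Pilot}, which contains all of one fragment — lossless.
Dependency preservation: every FD's attributes lie within a single fragment, so each can be enforced locally — preserved.

lossless and dependency-preserving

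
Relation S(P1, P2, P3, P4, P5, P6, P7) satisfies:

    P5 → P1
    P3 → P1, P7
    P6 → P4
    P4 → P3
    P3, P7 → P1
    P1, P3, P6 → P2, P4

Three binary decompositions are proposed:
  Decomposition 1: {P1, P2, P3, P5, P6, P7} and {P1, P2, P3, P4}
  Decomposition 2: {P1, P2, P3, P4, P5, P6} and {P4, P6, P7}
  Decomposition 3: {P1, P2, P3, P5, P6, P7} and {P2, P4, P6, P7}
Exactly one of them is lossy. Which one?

Decomposition 1

Decomposition 1: common = {P1, P2, P3}, closure = {P1, P2, P3, P7} → lossy.
Decomposition 2: common = {P4, P6}, closure = {P1, P2, P3, P4, P6, P7} → lossless.
Decomposition 3: common = {P2, P6, P7}, closure = {P1, P2, P3, P4, P6, P7} → lossless.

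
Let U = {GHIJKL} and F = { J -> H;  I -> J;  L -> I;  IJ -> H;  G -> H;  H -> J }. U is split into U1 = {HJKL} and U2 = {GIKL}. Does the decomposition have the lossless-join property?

Yes

Common attributes: U1 ∩ U2 = {KL}.
Closure of {KL}: L → I applies, adding I; I → J applies, adding J; IJ → H applies, adding H. So (KL)⁺ = {HIJKL}.
This closure contains every attribute of U1, so U1 ∩ U2 → U1. The join is lossless.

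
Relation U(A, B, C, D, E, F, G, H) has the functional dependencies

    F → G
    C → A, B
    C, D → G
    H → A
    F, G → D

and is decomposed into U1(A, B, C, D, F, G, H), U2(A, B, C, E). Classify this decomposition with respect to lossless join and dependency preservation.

lossy but dependency-preserving

Lossless test: (A, B, C)⁺ = {A, B, C}, which is a superkey of neither fragment — lossy.
Dependency preservation: every FD's attributes lie within a single fragment, so each can be enforced locally — preserved.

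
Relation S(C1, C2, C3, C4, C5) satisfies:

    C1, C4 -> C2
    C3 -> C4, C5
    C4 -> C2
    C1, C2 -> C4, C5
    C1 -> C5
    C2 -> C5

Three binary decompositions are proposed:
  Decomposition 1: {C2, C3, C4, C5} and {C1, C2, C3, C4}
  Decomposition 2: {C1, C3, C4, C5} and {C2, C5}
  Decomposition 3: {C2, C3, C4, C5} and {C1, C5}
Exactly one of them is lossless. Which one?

Decomposition 1

Decomposition 1: common = {C2, C3, C4}, closure = {C2, C3, C4, C5} → lossless.
Decomposition 2: common = {C5}, closure = {C5} → lossy.
Decomposition 3: common = {C5}, closure = {C5} → lossy.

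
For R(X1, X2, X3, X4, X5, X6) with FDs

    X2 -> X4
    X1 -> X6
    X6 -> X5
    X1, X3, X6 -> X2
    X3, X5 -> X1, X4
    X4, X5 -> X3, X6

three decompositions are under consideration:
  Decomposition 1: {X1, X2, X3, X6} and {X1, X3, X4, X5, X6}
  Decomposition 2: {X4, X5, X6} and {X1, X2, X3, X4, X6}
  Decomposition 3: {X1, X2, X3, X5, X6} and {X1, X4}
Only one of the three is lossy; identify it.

Decomposition 3

Decomposition 1: common = {X1, X3, X6}, closure = {X1, X2, X3, X4, X5, X6} → lossless.
Decomposition 2: common = {X4, X6}, closure = {X1, X2, X3, X4, X5, X6} → lossless.
Decomposition 3: common = {X1}, closure = {X1, X5, X6} → lossy.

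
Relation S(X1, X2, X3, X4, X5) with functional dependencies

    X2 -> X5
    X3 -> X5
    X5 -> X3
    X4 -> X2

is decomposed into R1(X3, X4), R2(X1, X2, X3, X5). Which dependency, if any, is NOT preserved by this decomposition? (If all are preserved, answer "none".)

Check X4 → X2: no single fragment contains all of {X2, X4}, and the restricted closure of {X4} across the fragments never reaches {X2}.
X2 → X5 is preserved.
X3 → X5 is preserved.
X5 → X3 is preserved.

X4 -> X2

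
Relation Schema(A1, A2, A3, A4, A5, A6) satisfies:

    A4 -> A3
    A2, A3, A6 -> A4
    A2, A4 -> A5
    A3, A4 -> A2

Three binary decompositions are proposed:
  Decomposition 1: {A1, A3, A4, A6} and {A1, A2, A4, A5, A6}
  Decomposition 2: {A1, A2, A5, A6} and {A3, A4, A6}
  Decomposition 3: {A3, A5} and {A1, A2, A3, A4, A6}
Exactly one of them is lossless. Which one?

Decomposition 1: common = {A1, A4, A6}, closure = {A1, A2, A3, A4, A5, A6} → lossless.
Decomposition 2: common = {A6}, closure = {A6} → lossy.
Decomposition 3: common = {A3}, closure = {A3} → lossy.

Decomposition 1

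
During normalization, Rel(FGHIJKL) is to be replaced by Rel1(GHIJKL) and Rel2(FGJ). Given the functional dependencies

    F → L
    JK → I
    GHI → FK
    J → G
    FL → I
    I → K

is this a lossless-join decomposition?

No

Common attributes: Rel1 ∩ Rel2 = {GJ}.
No dependency enlarges {GJ}, so (GJ)⁺ = {GJ}.
The closure contains neither all of Rel1 = {GHIJKL} nor all of Rel2 = {FGJ}, so the common attributes are not a superkey of either fragment. The join is lossy.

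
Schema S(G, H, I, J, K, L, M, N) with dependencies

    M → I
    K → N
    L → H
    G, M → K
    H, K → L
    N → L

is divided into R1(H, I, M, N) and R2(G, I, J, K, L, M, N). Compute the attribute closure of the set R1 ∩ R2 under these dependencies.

R1 ∩ R2 = {I, M, N}.
N → L applies, adding L
L → H applies, adding H
Closure: {H, I, L, M, N}.

H, I, L, M, N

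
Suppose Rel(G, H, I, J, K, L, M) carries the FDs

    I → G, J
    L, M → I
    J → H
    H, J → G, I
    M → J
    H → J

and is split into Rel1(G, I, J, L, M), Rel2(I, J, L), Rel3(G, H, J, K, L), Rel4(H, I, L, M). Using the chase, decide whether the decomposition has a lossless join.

Chase test. Columns are G, H, I, J, K, L, M; row i has aⱼ where attribute j ∈ Reli, else bᵢⱼ.
Initial tableau (one row per fragment):
  row 1: a1 b12 a3 a4 b15 a6 a7
  row 2: b21 b22 a3 a4 b25 a6 b27
  row 3: a1 a2 b33 a4 a5 a6 b37
  row 4: b41 a2 a3 b44 b45 a6 a7
Rows 1 and 2 agree on I; apply I→G, J and equate their G, J entries.
Rows 1 and 4 agree on I; apply I→G, J and equate their G, J entries.
Rows 1 and 2 agree on J; apply J→H and equate their H entries.
Rows 1 and 3 agree on J; apply J→H and equate their H entries.
Rows 1 and 3 agree on H, J; apply H, J→G, I and equate their G, I entries.
No row becomes fully distinguished — the join is lossy.

No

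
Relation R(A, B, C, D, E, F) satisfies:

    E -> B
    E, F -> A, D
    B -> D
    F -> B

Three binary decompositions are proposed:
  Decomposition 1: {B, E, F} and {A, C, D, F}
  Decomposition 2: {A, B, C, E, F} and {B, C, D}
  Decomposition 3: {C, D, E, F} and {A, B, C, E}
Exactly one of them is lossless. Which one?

Decomposition 1: common = {F}, closure = {B, D, F} → lossy.
Decomposition 2: common = {B, C}, closure = {B, C, D} → lossless.
Decomposition 3: common = {C, E}, closure = {B, C, D, E} → lossy.

Decomposition 2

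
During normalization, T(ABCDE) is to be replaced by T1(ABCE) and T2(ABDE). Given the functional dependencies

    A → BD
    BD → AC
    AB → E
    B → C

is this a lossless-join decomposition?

Common attributes: T1 ∩ T2 = {ABE}.
Closure of {ABE}: A → BD applies, adding D; BD → AC applies, adding C. So (ABE)⁺ = {ABCDE}.
This closure contains every attribute of T1, so T1 ∩ T2 → T1. The join is lossless.

Yes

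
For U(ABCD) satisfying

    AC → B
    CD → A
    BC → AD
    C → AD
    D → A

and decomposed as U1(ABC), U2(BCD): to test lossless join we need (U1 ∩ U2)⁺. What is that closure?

U1 ∩ U2 = {BC}.
BC → AD applies, adding AD
Closure: {ABCD}.

ABCD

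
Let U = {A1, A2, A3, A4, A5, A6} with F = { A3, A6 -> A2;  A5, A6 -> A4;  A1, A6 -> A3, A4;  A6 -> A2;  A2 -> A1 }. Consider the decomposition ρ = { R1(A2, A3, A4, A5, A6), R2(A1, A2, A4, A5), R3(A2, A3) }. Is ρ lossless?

Yes

Chase test. Columns are A1, A2, A3, A4, A5, A6; row i has aⱼ where attribute j ∈ Ri, else bᵢⱼ.
Initial tableau (one row per fragment):
  row 1: b11 a2 a3 a4 a5 a6
  row 2: a1 a2 b23 a4 a5 b26
  row 3: b31 a2 a3 b34 b35 b36
Rows 1 and 2 agree on A2; apply A2→A1 and equate their A1 entries.
Rows 1 and 3 agree on A2; apply A2→A1 and equate their A1 entries.
Row 1 is now all distinguished symbols — the join is lossless.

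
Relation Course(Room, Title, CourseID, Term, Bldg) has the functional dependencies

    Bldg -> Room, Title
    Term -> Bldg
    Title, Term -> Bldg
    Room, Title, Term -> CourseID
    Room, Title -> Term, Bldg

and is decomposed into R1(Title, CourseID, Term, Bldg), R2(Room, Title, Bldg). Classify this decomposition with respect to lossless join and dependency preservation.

Lossless test: (Title, Bldg)⁺ = {Room, Title, CourseID, Term, Bldg}, which contains all of one fragment — lossless.
Dependency preservation: Room, Title, Term → CourseID; Room, Title → Term, Bldg are not contained in any single fragment, but the restricted closure of each left-hand side across the fragments still reaches the right-hand side; the remaining FDs each lie inside some fragment. All dependencies are preserved.

lossless and dependency-preserving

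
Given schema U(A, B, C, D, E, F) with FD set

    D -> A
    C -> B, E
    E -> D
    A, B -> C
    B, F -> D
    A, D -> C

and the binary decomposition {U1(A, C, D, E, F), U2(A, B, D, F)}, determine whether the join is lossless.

Yes

Common attributes: U1 ∩ U2 = {A, D, F}.
Closure of {A, D, F}: A, D → C applies, adding C; C → B, E applies, adding B, E. So (A, D, F)⁺ = {A, B, C, D, E, F}.
This closure contains every attribute of U1, so U1 ∩ U2 → U1. The join is lossless.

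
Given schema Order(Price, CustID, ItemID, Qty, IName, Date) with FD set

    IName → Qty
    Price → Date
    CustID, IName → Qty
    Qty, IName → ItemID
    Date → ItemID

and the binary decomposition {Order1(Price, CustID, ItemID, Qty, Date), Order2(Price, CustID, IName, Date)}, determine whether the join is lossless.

No

Common attributes: Order1 ∩ Order2 = {Price, CustID, Date}.
Closure of {Price, CustID, Date}: Date → ItemID applies, adding ItemID. So (Price, CustID, Date)⁺ = {Price, CustID, ItemID, Date}.
The closure contains neither all of Order1 = {Price, CustID, ItemID, Qty, Date} nor all of Order2 = {Price, CustID, IName, Date}, so the common attributes are not a superkey of either fragment. The join is lossy.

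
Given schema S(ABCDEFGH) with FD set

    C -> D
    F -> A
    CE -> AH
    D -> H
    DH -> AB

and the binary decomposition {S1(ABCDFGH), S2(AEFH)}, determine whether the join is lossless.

No

Common attributes: S1 ∩ S2 = {AFH}.
No dependency enlarges {AFH}, so (AFH)⁺ = {AFH}.
The closure contains neither all of S1 = {ABCDFGH} nor all of S2 = {AEFH}, so the common attributes are not a superkey of either fragment. The join is lossy.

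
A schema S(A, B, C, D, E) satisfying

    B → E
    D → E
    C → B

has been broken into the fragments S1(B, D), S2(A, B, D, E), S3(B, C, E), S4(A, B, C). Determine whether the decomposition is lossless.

No

Chase test. Columns are A, B, C, D, E; row i has aⱼ where attribute j ∈ Si, else bᵢⱼ.
Initial tableau (one row per fragment):
  row 1: b11 a2 b13 a4 b15
  row 2: a1 a2 b23 a4 a5
  row 3: b31 a2 a3 b34 a5
  row 4: a1 a2 a3 b44 b45
Rows 1 and 2 agree on B; apply B→E and equate their E entries.
Rows 1 and 4 agree on B; apply B→E and equate their E entries.
No row becomes fully distinguished — the join is lossy.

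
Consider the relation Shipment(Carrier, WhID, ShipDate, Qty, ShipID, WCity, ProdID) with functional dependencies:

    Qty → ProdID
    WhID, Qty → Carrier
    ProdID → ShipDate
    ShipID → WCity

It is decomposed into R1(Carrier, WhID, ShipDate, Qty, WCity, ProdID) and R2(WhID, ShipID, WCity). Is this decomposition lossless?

Common attributes: R1 ∩ R2 = {WhID, WCity}.
No dependency enlarges {WhID, WCity}, so (WhID, WCity)⁺ = {WhID, WCity}.
The closure contains neither all of R1 = {Carrier, WhID, ShipDate, Qty, WCity, ProdID} nor all of R2 = {WhID, ShipID, WCity}, so the common attributes are not a superkey of either fragment. The join is lossy.

No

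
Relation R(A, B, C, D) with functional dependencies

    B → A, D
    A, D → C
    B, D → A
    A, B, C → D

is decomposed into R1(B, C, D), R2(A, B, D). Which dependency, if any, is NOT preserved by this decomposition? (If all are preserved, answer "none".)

Check A, D → C: no single fragment contains all of {A, C, D}, and the restricted closure of {A, D} across the fragments never reaches {C}.
B → A, D is preserved.
B, D → A is preserved.
A, B, C → D is preserved.

A, D → C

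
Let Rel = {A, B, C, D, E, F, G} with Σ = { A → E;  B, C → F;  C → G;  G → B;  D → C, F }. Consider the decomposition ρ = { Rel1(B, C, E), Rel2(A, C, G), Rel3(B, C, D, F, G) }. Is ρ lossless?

Chase test. Columns are A, B, C, D, E, F, G; row i has aⱼ where attribute j ∈ Reli, else bᵢⱼ.
Initial tableau (one row per fragment):
  row 1: b11 a2 a3 b14 a5 b16 b17
  row 2: a1 b22 a3 b24 b25 b26 a7
  row 3: b31 a2 a3 a4 b35 a6 a7
Rows 1 and 3 agree on B, C; apply B, C→F and equate their F entries.
Rows 1 and 2 agree on C; apply C→G and equate their G entries.
Rows 1 and 2 agree on G; apply G→B and equate their B entries.
Rows 1 and 2 agree on B, C; apply B, C→F and equate their F entries.
No row becomes fully distinguished — the join is lossy.

No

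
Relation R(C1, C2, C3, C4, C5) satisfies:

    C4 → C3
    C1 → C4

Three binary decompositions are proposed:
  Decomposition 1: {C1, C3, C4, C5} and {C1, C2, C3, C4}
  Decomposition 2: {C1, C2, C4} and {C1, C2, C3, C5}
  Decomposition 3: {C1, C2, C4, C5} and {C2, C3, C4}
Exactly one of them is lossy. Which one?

Decomposition 1

Decomposition 1: common = {C1, C3, C4}, closure = {C1, C3, C4} → lossy.
Decomposition 2: common = {C1, C2}, closure = {C1, C2, C3, C4} → lossless.
Decomposition 3: common = {C2, C4}, closure = {C2, C3, C4} → lossless.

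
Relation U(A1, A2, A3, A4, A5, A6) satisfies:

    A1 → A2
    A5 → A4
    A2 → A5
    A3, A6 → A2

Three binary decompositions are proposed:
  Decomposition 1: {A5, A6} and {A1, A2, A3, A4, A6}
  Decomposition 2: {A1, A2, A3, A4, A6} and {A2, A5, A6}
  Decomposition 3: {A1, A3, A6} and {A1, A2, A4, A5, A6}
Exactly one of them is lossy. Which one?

Decomposition 1: common = {A6}, closure = {A6} → lossy.
Decomposition 2: common = {A2, A6}, closure = {A2, A4, A5, A6} → lossless.
Decomposition 3: common = {A1, A6}, closure = {A1, A2, A4, A5, A6} → lossless.

Decomposition 1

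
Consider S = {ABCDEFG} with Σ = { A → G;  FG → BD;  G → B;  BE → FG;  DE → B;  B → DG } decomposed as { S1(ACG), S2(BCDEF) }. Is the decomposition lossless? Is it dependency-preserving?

Lossless test: (C)⁺ = {C}, which is a superkey of neither fragment — lossy.
Dependency preservation: the restricted closure of {FG} across the fragments never reaches {BD}, so FG → BD cannot be enforced without a join — not preserved.

lossy and not dependency-preserving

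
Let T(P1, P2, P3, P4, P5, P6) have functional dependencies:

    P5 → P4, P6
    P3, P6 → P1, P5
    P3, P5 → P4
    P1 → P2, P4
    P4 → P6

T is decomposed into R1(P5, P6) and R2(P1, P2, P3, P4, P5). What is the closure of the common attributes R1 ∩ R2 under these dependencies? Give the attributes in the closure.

R1 ∩ R2 = {P5}.
P5 → P4, P6 applies, adding P4, P6
Closure: {P4, P5, P6}.

P4, P5, P6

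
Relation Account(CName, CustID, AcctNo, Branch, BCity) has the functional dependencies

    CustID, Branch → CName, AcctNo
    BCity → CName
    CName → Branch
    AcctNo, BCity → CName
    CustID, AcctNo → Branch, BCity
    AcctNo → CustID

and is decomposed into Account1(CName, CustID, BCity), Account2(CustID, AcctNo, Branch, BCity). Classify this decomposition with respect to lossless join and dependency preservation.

Lossless test: (CustID, BCity)⁺ = {CName, CustID, AcctNo, Branch, BCity}, which contains all of one fragment — lossless.
Dependency preservation: the restricted closure of {CName} across the fragments never reaches {Branch}, so CName → Branch cannot be enforced without a join — not preserved.

lossless but not dependency-preserving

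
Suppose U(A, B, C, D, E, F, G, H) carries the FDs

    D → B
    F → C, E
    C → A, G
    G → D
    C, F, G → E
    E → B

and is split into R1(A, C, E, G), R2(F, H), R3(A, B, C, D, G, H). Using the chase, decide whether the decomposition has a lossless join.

Chase test. Columns are A, B, C, D, E, F, G, H; row i has aⱼ where attribute j ∈ Ri, else bᵢⱼ.
Initial tableau (one row per fragment):
  row 1: a1 b12 a3 b14 a5 b16 a7 b18
  row 2: b21 b22 b23 b24 b25 a6 b27 a8
  row 3: a1 a2 a3 a4 b35 b36 a7 a8
Rows 1 and 3 agree on G; apply G→D and equate their D entries.
Rows 1 and 3 agree on D; apply D→B and equate their B entries.
No row becomes fully distinguished — the join is lossy.

No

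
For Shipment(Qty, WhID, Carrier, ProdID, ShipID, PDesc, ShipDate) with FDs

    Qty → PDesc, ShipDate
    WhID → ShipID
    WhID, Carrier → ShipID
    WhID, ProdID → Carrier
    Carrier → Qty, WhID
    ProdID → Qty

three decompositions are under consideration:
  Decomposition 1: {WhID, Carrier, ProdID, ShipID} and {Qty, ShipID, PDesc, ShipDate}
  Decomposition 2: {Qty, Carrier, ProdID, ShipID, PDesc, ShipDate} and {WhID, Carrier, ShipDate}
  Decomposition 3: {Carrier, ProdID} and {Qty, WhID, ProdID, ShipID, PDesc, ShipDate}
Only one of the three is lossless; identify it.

Decomposition 1: common = {ShipID}, closure = {ShipID} → lossy.
Decomposition 2: common = {Carrier, ShipDate}, closure = {Qty, WhID, Carrier, ShipID, PDesc, ShipDate} → lossless.
Decomposition 3: common = {ProdID}, closure = {Qty, ProdID, PDesc, ShipDate} → lossy.

Decomposition 2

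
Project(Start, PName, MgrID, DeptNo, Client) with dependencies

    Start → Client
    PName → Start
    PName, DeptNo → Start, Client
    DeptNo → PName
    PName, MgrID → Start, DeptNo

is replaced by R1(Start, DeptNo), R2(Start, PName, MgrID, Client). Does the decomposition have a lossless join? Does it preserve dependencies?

Lossless test: (Start)⁺ = {Start, Client}, which is a superkey of neither fragment — lossy.
Dependency preservation: the restricted closure of {DeptNo} across the fragments never reaches {PName}, so DeptNo → PName cannot be enforced without a join — not preserved.

lossy and not dependency-preserving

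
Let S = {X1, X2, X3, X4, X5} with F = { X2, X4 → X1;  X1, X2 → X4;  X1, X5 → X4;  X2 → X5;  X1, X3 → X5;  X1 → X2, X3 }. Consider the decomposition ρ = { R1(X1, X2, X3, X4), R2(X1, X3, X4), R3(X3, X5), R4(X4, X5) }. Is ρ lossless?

Chase test. Columns are X1, X2, X3, X4, X5; row i has aⱼ where attribute j ∈ Ri, else bᵢⱼ.
Initial tableau (one row per fragment):
  row 1: a1 a2 a3 a4 b15
  row 2: a1 b22 a3 a4 b25
  row 3: b31 b32 a3 b34 a5
  row 4: b41 b42 b43 a4 a5
Rows 1 and 2 agree on X1, X3; apply X1, X3→X5 and equate their X5 entries.
Rows 1 and 2 agree on X1; apply X1→X2, X3 and equate their X2, X3 entries.
No row becomes fully distinguished — the join is lossy.

No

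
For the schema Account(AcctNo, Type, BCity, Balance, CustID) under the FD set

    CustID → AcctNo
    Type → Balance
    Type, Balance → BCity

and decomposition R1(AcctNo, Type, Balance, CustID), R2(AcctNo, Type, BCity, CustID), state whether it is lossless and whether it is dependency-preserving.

lossless and dependency-preserving

Lossless test: (AcctNo, Type, CustID)⁺ = {AcctNo, Type, BCity, Balance, CustID}, which contains all of one fragment — lossless.
Dependency preservation: Type, Balance → BCity is not contained in any single fragment, but the restricted closure of its left-hand side across the fragments still reaches the right-hand side; the remaining FDs each lie inside some fragment. All dependencies are preserved.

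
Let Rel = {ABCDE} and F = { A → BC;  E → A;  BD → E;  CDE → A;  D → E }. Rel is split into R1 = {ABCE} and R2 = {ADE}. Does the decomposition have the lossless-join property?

Yes

Common attributes: R1 ∩ R2 = {AE}.
Closure of {AE}: A → BC applies, adding BC. So (AE)⁺ = {ABCE}.
This closure contains every attribute of R1, so R1 ∩ R2 → R1. The join is lossless.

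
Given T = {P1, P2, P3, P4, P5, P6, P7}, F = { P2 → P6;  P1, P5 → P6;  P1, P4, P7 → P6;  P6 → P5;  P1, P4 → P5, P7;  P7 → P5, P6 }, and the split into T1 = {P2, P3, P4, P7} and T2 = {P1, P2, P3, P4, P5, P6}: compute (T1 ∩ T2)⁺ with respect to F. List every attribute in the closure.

T1 ∩ T2 = {P2, P3, P4}.
P2 → P6 applies, adding P6
P6 → P5 applies, adding P5
Closure: {P2, P3, P4, P5, P6}.

P2, P3, P4, P5, P6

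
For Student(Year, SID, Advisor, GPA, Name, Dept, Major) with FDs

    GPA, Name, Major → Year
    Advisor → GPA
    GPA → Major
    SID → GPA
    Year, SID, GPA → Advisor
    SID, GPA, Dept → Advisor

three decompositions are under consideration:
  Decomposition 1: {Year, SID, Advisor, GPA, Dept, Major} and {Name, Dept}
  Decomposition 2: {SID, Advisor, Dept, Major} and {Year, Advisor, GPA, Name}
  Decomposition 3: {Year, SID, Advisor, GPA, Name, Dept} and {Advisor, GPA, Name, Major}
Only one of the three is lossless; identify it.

Decomposition 1: common = {Dept}, closure = {Dept} → lossy.
Decomposition 2: common = {Advisor}, closure = {Advisor, GPA, Major} → lossy.
Decomposition 3: common = {Advisor, GPA, Name}, closure = {Year, Advisor, GPA, Name, Major} → lossless.

Decomposition 3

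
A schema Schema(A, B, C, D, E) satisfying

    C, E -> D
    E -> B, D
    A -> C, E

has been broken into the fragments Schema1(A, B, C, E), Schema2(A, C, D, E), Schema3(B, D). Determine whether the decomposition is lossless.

Chase test. Columns are A, B, C, D, E; row i has aⱼ where attribute j ∈ Schemai, else bᵢⱼ.
Initial tableau (one row per fragment):
  row 1: a1 a2 a3 b14 a5
  row 2: a1 b22 a3 a4 a5
  row 3: b31 a2 b33 a4 b35
Rows 1 and 2 agree on C, E; apply C, E→D and equate their D entries.
Rows 1 and 2 agree on E; apply E→B, D and equate their B, D entries.
Row 1 is now all distinguished symbols — the join is lossless.

Yes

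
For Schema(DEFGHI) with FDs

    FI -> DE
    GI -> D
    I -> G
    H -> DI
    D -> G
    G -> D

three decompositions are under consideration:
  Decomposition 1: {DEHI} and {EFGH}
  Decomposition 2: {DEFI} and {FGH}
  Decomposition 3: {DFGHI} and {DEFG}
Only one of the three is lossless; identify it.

Decomposition 1: common = {EH}, closure = {DEGHI} → lossless.
Decomposition 2: common = {F}, closure = {F} → lossy.
Decomposition 3: common = {DFG}, closure = {DFG} → lossy.

Decomposition 1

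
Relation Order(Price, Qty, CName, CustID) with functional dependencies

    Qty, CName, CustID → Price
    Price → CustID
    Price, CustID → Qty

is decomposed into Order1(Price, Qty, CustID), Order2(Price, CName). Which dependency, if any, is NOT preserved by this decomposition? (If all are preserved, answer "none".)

Qty, CName, CustID → Price

Check Qty, CName, CustID → Price: no single fragment contains all of {Price, Qty, CName, CustID}, and the restricted closure of {Qty, CName, CustID} across the fragments never reaches {Price}.
Price → CustID is preserved.
Price, CustID → Qty is preserved.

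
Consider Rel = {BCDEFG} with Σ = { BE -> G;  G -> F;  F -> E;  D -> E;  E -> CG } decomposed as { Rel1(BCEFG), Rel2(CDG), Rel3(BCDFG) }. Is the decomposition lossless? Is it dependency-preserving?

lossless and dependency-preserving

Lossless test (chase): Rows 1 and 2 agree on G; apply G→F and equate their F entries. Rows 1 and 2 agree on F; apply F→E and equate their E entries. Rows 1 and 3 agree on F; apply F→E and equate their E entries. Row 3 is now all distinguished symbols — the join is lossless.
Dependency preservation: D → E is not contained in any single fragment, but the restricted closure of its left-hand side across the fragments still reaches the right-hand side; the remaining FDs each lie inside some fragment. All dependencies are preserved.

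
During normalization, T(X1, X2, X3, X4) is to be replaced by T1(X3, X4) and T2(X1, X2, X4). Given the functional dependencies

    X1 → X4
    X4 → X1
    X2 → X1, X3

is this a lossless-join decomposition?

Common attributes: T1 ∩ T2 = {X4}.
Closure of {X4}: X4 → X1 applies, adding X1. So (X4)⁺ = {X1, X4}.
The closure contains neither all of T1 = {X3, X4} nor all of T2 = {X1, X2, X4}, so the common attributes are not a superkey of either fragment. The join is lossy.

No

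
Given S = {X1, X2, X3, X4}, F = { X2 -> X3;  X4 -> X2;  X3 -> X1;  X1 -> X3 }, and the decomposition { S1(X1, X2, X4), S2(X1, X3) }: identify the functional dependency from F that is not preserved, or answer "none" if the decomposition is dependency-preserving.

none

X2 → X3: restricted closure across fragments reaches X3.
X4 → X2 lies within S1.
X3 → X1 lies within S2.
X1 → X3 lies within S2.
Every dependency is enforceable on the fragments, so the decomposition is dependency-preserving.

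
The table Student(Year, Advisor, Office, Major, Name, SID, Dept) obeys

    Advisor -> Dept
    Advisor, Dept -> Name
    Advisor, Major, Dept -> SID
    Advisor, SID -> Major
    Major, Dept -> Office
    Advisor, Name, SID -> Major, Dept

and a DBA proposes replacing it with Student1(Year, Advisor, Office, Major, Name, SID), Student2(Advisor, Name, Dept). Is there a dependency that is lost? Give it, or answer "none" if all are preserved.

Check Major, Dept → Office: no single fragment contains all of {Office, Major, Dept}, and the restricted closure of {Major, Dept} across the fragments never reaches {Office}.
Advisor → Dept is preserved.
Advisor, Dept → Name is preserved.
Advisor, Major, Dept → SID is preserved.
Advisor, SID → Major is preserved.
Advisor, Name, SID → Major, Dept is preserved.

Major, Dept -> Office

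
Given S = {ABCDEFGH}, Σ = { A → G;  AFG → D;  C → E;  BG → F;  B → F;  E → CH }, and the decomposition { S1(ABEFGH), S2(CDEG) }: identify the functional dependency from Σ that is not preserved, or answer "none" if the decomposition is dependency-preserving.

Check AFG → D: no single fragment contains all of {ADFG}, and the restricted closure of {AFG} across the fragments never reaches {D}.
A → G is preserved.
C → E is preserved.
BG → F is preserved.
B → F is preserved.
E → CH is preserved.

AFG → D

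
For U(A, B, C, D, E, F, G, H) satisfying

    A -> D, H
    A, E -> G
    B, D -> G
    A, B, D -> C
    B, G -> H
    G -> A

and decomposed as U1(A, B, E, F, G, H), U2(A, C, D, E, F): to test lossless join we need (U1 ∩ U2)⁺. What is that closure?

U1 ∩ U2 = {A, E, F}.
A → D, H applies, adding D, H
A, E → G applies, adding G
Closure: {A, D, E, F, G, H}.

A, D, E, F, G, H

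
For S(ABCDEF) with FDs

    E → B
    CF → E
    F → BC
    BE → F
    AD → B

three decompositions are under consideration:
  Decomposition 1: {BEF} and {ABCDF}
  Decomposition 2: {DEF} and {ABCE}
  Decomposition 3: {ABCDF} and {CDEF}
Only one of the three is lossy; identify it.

Decomposition 1: common = {BF}, closure = {BCEF} → lossless.
Decomposition 2: common = {E}, closure = {BCEF} → lossy.
Decomposition 3: common = {CDF}, closure = {BCDEF} → lossless.

Decomposition 2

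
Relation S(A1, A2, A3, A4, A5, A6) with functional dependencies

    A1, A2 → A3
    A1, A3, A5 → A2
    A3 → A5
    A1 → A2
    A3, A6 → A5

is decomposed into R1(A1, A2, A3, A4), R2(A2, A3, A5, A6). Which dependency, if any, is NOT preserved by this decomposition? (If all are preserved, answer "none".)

A1, A2 → A3 lies within R1.
A1, A3, A5 → A2: restricted closure across fragments reaches A2.
A3 → A5 lies within R2.
A1 → A2 lies within R1.
A3, A6 → A5 lies within R2.
Every dependency is enforceable on the fragments, so the decomposition is dependency-preserving.

none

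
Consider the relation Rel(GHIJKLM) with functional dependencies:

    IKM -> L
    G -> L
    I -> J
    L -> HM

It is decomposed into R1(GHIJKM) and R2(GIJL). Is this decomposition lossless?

Common attributes: R1 ∩ R2 = {GIJ}.
Closure of {GIJ}: G → L applies, adding L; L → HM applies, adding HM. So (GIJ)⁺ = {GHIJLM}.
This closure contains every attribute of R2, so R1 ∩ R2 → R2. The join is lossless.

Yes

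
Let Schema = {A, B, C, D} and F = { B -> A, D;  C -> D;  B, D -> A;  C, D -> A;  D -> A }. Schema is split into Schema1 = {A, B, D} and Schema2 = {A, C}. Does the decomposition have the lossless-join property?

No

Common attributes: Schema1 ∩ Schema2 = {A}.
No dependency enlarges {A}, so (A)⁺ = {A}.
The closure contains neither all of Schema1 = {A, B, D} nor all of Schema2 = {A, C}, so the common attributes are not a superkey of either fragment. The join is lossy.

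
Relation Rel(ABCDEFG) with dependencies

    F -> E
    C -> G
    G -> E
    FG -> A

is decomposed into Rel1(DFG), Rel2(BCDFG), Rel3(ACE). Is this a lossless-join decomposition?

No

Chase test. Columns are ABCDEFG; row i has aⱼ where attribute j ∈ Reli, else bᵢⱼ.
Initial tableau (one row per fragment):
  row 1: b11 b12 b13 a4 b15 a6 a7
  row 2: b21 a2 a3 a4 b25 a6 a7
  row 3: a1 b32 a3 b34 a5 b36 b37
Rows 1 and 2 agree on F; apply F→E and equate their E entries.
Rows 2 and 3 agree on C; apply C→G and equate their G entries.
Rows 1 and 3 agree on G; apply G→E and equate their E entries.
Rows 1 and 2 agree on FG; apply FG→A and equate their A entries.
No row becomes fully distinguished — the join is lossy.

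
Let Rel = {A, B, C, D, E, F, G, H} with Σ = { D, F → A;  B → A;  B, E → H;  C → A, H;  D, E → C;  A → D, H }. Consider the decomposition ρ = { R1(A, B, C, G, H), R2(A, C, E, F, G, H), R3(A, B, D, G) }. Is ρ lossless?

Chase test. Columns are A, B, C, D, E, F, G, H; row i has aⱼ where attribute j ∈ Ri, else bᵢⱼ.
Initial tableau (one row per fragment):
  row 1: a1 a2 a3 b14 b15 b16 a7 a8
  row 2: a1 b22 a3 b24 a5 a6 a7 a8
  row 3: a1 a2 b33 a4 b35 b36 a7 b38
Rows 1 and 2 agree on A; apply A→D, H and equate their D, H entries.
Rows 1 and 3 agree on A; apply A→D, H and equate their D, H entries.
No row becomes fully distinguished — the join is lossy.

No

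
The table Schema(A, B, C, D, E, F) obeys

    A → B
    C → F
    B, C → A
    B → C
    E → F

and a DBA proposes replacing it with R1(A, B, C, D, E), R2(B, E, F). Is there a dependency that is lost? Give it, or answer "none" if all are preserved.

C → F

Check C → F: no single fragment contains all of {C, F}, and the restricted closure of {C} across the fragments never reaches {F}.
A → B is preserved.
B, C → A is preserved.
B → C is preserved.
E → F is preserved.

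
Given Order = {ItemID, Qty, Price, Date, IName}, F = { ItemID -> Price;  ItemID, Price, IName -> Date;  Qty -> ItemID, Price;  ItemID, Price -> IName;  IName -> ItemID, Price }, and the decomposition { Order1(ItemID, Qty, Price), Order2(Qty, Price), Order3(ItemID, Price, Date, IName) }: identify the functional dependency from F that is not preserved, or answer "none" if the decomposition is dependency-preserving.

ItemID → Price lies within Order1.
ItemID, Price, IName → Date lies within Order3.
Qty → ItemID, Price lies within Order1.
ItemID, Price → IName lies within Order3.
IName → ItemID, Price lies within Order3.
Every dependency is enforceable on the fragments, so the decomposition is dependency-preserving.

none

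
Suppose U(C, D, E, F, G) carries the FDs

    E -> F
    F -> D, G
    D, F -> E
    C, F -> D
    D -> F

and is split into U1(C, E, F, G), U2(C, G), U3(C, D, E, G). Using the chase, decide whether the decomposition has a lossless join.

Yes

Chase test. Columns are C, D, E, F, G; row i has aⱼ where attribute j ∈ Ui, else bᵢⱼ.
Initial tableau (one row per fragment):
  row 1: a1 b12 a3 a4 a5
  row 2: a1 b22 b23 b24 a5
  row 3: a1 a2 a3 b34 a5
Rows 1 and 3 agree on E; apply E→F and equate their F entries.
Rows 1 and 3 agree on F; apply F→D, G and equate their D, G entries.
Row 1 is now all distinguished symbols — the join is lossless.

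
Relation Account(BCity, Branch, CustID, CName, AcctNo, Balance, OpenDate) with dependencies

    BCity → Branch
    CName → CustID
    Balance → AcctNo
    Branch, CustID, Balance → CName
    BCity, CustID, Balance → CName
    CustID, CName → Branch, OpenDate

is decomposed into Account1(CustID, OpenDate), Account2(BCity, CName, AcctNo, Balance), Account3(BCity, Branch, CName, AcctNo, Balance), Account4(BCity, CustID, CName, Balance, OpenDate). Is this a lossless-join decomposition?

Yes

Chase test. Columns are BCity, Branch, CustID, CName, AcctNo, Balance, OpenDate; row i has aⱼ where attribute j ∈ Accounti, else bᵢⱼ.
Initial tableau (one row per fragment):
  row 1: b11 b12 a3 b14 b15 b16 a7
  row 2: a1 b22 b23 a4 a5 a6 b27
  row 3: a1 a2 b33 a4 a5 a6 b37
  row 4: a1 b42 a3 a4 b45 a6 a7
Rows 2 and 3 agree on BCity; apply BCity→Branch and equate their Branch entries.
Rows 2 and 4 agree on BCity; apply BCity→Branch and equate their Branch entries.
Rows 2 and 3 agree on CName; apply CName→CustID and equate their CustID entries.
Rows 2 and 4 agree on CName; apply CName→CustID and equate their CustID entries.
Rows 2 and 4 agree on Balance; apply Balance→AcctNo and equate their AcctNo entries.
Rows 2 and 3 agree on CustID, CName; apply CustID, CName→Branch, OpenDate and equate their Branch, OpenDate entries.
Rows 2 and 4 agree on CustID, CName; apply CustID, CName→Branch, OpenDate and equate their Branch, OpenDate entries.
Row 2 is now all distinguished symbols — the join is lossless.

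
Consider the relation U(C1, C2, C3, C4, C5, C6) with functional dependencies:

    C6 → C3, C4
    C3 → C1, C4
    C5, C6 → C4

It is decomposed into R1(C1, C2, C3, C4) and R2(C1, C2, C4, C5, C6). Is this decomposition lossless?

No

Common attributes: R1 ∩ R2 = {C1, C2, C4}.
No dependency enlarges {C1, C2, C4}, so (C1, C2, C4)⁺ = {C1, C2, C4}.
The closure contains neither all of R1 = {C1, C2, C3, C4} nor all of R2 = {C1, C2, C4, C5, C6}, so the common attributes are not a superkey of either fragment. The join is lossy.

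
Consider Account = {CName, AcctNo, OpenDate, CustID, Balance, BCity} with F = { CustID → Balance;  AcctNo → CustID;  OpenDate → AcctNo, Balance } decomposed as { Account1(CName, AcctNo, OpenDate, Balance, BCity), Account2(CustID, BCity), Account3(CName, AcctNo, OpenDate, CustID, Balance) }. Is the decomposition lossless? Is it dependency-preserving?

Lossless test (chase): Rows 2 and 3 agree on CustID; apply CustID→Balance and equate their Balance entries. Rows 1 and 3 agree on AcctNo; apply AcctNo→CustID and equate their CustID entries. Row 1 is now all distinguished symbols — the join is lossless.
Dependency preservation: every FD's attributes lie within a single fragment, so each can be enforced locally — preserved.

lossless and dependency-preserving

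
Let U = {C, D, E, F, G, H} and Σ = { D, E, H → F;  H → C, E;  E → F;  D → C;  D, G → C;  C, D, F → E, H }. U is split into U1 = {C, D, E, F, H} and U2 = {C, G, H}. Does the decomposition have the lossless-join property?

No

Common attributes: U1 ∩ U2 = {C, H}.
Closure of {C, H}: H → C, E applies, adding E; E → F applies, adding F. So (C, H)⁺ = {C, E, F, H}.
The closure contains neither all of U1 = {C, D, E, F, H} nor all of U2 = {C, G, H}, so the common attributes are not a superkey of either fragment. The join is lossy.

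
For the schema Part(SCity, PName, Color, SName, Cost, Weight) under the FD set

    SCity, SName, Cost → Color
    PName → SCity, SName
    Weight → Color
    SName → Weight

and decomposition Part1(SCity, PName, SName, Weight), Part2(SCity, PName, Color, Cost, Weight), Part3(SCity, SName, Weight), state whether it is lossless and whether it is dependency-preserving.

Lossless test (chase): Rows 1 and 2 agree on PName; apply PName→SCity, SName and equate their SCity, SName entries. Rows 1 and 2 agree on Weight; apply Weight→Color and equate their Color entries. Rows 1 and 3 agree on Weight; apply Weight→Color and equate their Color entries. Row 2 is now all distinguished symbols — the join is lossless.
Dependency preservation: SCity, SName, Cost → Color is not contained in any single fragment, but the restricted closure of its left-hand side across the fragments still reaches the right-hand side; the remaining FDs each lie inside some fragment. All dependencies are preserved.

lossless and dependency-preserving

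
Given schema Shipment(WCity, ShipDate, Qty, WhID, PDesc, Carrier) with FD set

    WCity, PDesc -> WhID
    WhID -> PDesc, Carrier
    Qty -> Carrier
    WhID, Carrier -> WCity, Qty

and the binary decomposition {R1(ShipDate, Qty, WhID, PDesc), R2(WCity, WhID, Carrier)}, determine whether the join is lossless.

Common attributes: R1 ∩ R2 = {WhID}.
Closure of {WhID}: WhID → PDesc, Carrier applies, adding PDesc, Carrier; WhID, Carrier → WCity, Qty applies, adding WCity, Qty. So (WhID)⁺ = {WCity, Qty, WhID, PDesc, Carrier}.
This closure contains every attribute of R2, so R1 ∩ R2 → R2. The join is lossless.

Yes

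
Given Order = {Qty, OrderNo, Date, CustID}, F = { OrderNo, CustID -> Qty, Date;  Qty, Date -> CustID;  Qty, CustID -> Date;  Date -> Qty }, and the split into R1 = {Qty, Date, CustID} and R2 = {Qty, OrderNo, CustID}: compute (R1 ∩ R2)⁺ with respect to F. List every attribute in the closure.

R1 ∩ R2 = {Qty, CustID}.
Qty, CustID → Date applies, adding Date
Closure: {Qty, Date, CustID}.

Qty, Date, CustID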